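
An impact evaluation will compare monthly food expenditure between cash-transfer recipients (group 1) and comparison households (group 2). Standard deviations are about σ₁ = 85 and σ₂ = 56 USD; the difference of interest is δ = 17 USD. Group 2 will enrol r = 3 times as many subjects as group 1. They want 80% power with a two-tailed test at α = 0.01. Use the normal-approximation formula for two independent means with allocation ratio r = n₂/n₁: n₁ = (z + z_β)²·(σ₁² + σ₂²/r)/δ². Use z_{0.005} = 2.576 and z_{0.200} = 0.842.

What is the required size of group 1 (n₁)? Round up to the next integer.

n₁ = (z_{α/2} + z_β)² · (σ₁² + σ₂²/r) / δ²
   = (2.576 + 0.842)² · (85² + 56²/3) / 17²
   = 11.6827 · (7225 + 1045.3) / 289
   = 11.6827 · 8270.3 / 289
   = 334.33
Round up → n₁ = 335; n₂ = r·n₁ = 3 × 335 = 1005.

n₁ = 335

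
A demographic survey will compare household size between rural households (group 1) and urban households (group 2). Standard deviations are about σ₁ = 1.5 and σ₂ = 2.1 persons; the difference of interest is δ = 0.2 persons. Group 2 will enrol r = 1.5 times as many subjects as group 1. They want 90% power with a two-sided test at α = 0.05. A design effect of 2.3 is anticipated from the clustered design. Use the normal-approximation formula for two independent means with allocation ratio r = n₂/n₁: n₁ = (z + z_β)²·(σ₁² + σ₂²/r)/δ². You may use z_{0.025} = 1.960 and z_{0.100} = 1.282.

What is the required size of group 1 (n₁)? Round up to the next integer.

n₁ = 3137

n₁ = (z_{α/2} + z_β)² · (σ₁² + σ₂²/r) / δ²
   = (1.960 + 1.282)² · (1.5² + 2.1²/1.5) / 0.2²
   = 10.5106 · (2.25 + 2.94) / 0.04
   = 10.5106 · 5.19 / 0.04
   = 1363.75
Design effect: 2.3 × 1363.75 = 3136.62.
Round up → n₁ = 3137; n₂ = r·n₁ = 1.5 × 3137 = 4706.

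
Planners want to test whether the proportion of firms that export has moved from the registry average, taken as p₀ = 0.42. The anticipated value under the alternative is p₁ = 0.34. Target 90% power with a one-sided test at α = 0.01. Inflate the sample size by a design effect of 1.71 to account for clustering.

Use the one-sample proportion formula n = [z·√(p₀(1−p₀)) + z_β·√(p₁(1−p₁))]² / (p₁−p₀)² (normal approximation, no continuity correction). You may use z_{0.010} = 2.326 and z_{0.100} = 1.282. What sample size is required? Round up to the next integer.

n = 824

n = [z_α·√(p₀q₀) + z_β·√(p₁q₁)]² / (p₁ − p₀)²
  = [2.326·√(0.42·0.58) + 1.282·√(0.34·0.66)]² / (-0.08)²
  = [2.326·0.4936 + 1.282·0.4737]² / 0.0064
  = [1.7553]² / 0.0064
  = 481.42
Design effect: 1.71 × 481.42 = 823.24.
Round up → n = 824.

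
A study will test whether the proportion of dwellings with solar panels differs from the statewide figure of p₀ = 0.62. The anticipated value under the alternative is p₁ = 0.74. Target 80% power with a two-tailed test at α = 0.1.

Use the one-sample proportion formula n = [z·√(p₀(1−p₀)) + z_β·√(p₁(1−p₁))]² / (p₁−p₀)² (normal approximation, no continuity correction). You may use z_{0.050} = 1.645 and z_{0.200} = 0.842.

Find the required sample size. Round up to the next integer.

n = 95

n = [z_{α/2}·√(p₀q₀) + z_β·√(p₁q₁)]² / (p₁ − p₀)²
  = [1.645·√(0.62·0.38) + 0.842·√(0.74·0.26)]² / (0.12)²
  = [1.645·0.4854 + 0.842·0.4386]² / 0.0144
  = [1.1678]² / 0.0144
  = 94.70
Round up → n = 95.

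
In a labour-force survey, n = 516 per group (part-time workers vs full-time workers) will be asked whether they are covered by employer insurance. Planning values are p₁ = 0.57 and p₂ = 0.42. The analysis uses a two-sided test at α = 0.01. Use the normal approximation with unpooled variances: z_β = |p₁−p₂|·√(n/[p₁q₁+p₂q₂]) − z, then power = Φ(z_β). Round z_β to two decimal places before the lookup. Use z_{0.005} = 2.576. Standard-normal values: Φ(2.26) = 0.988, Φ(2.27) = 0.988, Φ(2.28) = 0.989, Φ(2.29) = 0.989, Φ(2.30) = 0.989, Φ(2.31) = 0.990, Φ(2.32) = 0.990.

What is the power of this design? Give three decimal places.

z_β = |p₁−p₂|·√(n/[p₁q₁+p₂q₂]) − z_{α/2}
    = 0.15 · √(516/0.4887) − 2.576
    = 0.15 · 32.4940 − 2.576
    = 4.8741 − 2.576 = 2.2981 → 2.30
Power = Φ(2.30) = 0.989.

Power ≈ 0.989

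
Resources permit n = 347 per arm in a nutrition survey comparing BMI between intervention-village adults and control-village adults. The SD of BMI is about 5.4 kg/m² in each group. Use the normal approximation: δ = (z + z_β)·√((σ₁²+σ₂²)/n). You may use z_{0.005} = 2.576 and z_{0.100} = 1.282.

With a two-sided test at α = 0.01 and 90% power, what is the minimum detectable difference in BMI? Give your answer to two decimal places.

Minimum detectable difference ≈ 1.58 kg/m²

δ = (z_{α/2} + z_β) · √((σ₁²+σ₂²)/n)
  = (2.576 + 1.282) · √(58.32/347)
  = 3.858 · √0.16807
  = 3.858 · 0.4100
  = 1.5816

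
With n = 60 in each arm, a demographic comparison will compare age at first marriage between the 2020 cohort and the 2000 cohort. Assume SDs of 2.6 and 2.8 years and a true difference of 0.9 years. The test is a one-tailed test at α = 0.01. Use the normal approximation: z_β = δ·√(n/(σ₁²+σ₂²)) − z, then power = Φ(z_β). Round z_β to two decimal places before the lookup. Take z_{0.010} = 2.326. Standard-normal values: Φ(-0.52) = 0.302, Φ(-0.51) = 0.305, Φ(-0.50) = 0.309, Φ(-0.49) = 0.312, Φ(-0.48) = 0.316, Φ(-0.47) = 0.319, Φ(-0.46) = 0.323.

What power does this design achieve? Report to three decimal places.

Power ≈ 0.309

z_β = δ·√(n/(σ₁²+σ₂²)) − z_α
    = 0.9 · √(60/14.6) − 2.326
    = 0.9 · 2.02721 − 2.326
    = 1.8245 − 2.326 = -0.5015 → -0.50
Power = Φ(-0.50) = 0.309.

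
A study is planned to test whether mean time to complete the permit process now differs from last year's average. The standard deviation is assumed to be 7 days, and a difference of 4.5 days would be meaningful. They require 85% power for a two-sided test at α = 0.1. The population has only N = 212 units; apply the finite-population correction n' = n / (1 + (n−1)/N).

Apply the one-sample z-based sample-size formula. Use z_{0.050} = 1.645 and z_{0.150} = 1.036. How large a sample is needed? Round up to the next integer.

n = (z_{α/2} + z_β)² · σ² / δ²
  = (1.645 + 1.036)² · 7² / 4.5²
  = 7.1878 · 49 / 20.25
  = 17.39
Finite-population correction (N = 212): 17.39 / (1 + (17.39 − 1)/212) = 16.14.
Round up → n = 17.

n = 17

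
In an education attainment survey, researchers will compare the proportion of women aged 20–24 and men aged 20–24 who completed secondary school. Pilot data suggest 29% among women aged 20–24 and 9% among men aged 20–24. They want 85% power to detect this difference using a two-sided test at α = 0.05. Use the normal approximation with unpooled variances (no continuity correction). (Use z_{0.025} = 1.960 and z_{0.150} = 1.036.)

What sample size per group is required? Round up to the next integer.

n = 65 per group

n = (z_{α/2} + z_β)² · [p₁(1−p₁) + p₂(1−p₂)] / (p₁ − p₂)²
  = (1.960 + 1.036)² · (0.29·0.71 + 0.09·0.91) / (0.20)²
  = (2.996)² · (0.2059 + 0.0819) / 0.0400
  = 8.9760 · 0.2878 / 0.0400
  = 64.58
Round up → n = 65 per group.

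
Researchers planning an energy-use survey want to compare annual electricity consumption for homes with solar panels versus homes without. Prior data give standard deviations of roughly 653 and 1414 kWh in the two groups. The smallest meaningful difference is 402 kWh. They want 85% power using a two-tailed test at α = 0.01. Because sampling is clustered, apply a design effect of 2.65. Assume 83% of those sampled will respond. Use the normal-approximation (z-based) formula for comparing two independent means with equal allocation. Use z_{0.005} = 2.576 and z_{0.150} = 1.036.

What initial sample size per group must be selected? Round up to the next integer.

n = 626 per group

n = (z_{α/2} + z_β)² · (σ₁² + σ₂²) / δ²
  = (2.576 + 1.036)² · (653² + 1414² = 2425805) / 402²
  = 13.0465 · 2425805 / 161604
  = 195.84
Design effect: 2.65 × 195.84 = 518.97.
Adjust for 83% response: 518.97 / 0.83 = 625.27.
Round up → n = 626 per group.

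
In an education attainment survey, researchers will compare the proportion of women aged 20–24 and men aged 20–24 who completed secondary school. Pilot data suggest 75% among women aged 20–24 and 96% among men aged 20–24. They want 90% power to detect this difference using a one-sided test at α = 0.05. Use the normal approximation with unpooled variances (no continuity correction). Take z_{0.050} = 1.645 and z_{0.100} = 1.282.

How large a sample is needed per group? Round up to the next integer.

n = (z_α + z_β)² · [p₁(1−p₁) + p₂(1−p₂)] / (p₁ − p₂)²
  = (1.645 + 1.282)² · (0.75·0.25 + 0.96·0.04) / (-0.21)²
  = (2.927)² · (0.1875 + 0.0384) / 0.0441
  = 8.5673 · 0.2259 / 0.0441
  = 43.89
Round up → n = 44 per group.

n = 44 per group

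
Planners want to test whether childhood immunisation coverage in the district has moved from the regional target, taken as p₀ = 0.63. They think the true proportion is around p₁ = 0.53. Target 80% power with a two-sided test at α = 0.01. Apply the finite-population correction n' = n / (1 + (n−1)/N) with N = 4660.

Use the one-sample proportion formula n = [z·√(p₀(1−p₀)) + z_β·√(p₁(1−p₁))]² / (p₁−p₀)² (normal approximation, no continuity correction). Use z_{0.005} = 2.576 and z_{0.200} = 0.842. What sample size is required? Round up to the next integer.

n = [z_{α/2}·√(p₀q₀) + z_β·√(p₁q₁)]² / (p₁ − p₀)²
  = [2.576·√(0.63·0.37) + 0.842·√(0.53·0.47)]² / (-0.10)²
  = [2.576·0.4828 + 0.842·0.4991]² / 0.0100
  = [1.6639]² / 0.0100
  = 276.87
Finite-population correction (N = 4660): 276.87 / (1 + (276.87 − 1)/4660) = 261.40.
Round up → n = 262.

n = 262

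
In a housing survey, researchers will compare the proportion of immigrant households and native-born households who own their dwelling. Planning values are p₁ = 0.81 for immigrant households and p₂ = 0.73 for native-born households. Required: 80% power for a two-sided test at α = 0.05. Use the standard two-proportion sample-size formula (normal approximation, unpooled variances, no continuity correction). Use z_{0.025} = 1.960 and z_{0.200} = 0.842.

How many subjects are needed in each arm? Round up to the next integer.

n = (z_{α/2} + z_β)² · [p₁(1−p₁) + p₂(1−p₂)] / (p₁ − p₂)²
  = (1.960 + 0.842)² · (0.81·0.19 + 0.73·0.27) / (0.08)²
  = (2.802)² · (0.1539 + 0.1971) / 0.0064
  = 7.8512 · 0.3510 / 0.0064
  = 430.59
Round up → n = 431 per group.

n = 431 per group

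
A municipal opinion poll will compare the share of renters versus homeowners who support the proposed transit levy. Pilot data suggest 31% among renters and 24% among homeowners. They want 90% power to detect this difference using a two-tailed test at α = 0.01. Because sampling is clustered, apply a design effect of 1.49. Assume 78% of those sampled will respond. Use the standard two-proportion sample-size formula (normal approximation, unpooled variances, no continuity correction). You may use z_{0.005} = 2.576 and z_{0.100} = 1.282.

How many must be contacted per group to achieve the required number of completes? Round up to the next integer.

n = (z_{α/2} + z_β)² · [p₁(1−p₁) + p₂(1−p₂)] / (p₁ − p₂)²
  = (2.576 + 1.282)² · (0.31·0.69 + 0.24·0.76) / (0.07)²
  = (3.858)² · (0.2139 + 0.1824) / 0.0049
  = 14.8842 · 0.3963 / 0.0049
  = 1203.79
Design effect: 1.49 × 1203.79 = 1793.65.
Adjust for 78% response: 1793.65 / 0.78 = 2299.56.
Round up → n = 2300 per group.

n = 2300 per group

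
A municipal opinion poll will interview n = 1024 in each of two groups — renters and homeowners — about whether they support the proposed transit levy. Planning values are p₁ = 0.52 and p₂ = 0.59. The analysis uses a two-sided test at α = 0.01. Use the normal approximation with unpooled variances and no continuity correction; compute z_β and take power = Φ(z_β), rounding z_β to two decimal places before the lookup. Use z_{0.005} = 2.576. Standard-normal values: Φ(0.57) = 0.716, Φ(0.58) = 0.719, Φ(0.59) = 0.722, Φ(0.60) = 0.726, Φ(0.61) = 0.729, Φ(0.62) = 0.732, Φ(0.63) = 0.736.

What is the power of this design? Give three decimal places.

z_β = |p₁−p₂|·√(n/[p₁q₁+p₂q₂]) − z_{α/2}
    = 0.07 · √(1024/0.4915) − 2.576
    = 0.07 · 45.6445 − 2.576
    = 3.1951 − 2.576 = 0.6191 → 0.62
Power = Φ(0.62) = 0.732.

Power ≈ 0.732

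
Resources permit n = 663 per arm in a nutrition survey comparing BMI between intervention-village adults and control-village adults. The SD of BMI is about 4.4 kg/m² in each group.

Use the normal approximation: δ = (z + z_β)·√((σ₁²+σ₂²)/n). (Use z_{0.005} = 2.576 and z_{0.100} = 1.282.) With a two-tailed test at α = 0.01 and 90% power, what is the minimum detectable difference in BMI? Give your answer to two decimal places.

δ = (z_{α/2} + z_β) · √((σ₁²+σ₂²)/n)
  = (2.576 + 1.282) · √(38.72/663)
  = 3.858 · √0.0584
  = 3.858 · 0.2417
  = 0.9323

Minimum detectable difference ≈ 0.93 kg/m²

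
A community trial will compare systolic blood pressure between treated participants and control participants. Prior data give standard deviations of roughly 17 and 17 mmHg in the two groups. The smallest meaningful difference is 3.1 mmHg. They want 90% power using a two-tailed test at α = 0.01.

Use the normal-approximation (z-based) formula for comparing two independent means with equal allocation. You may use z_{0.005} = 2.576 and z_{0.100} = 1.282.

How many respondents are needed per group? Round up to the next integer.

n = (z_{α/2} + z_β)² · (σ₁² + σ₂²) / δ²
  = (2.576 + 1.282)² · (17² + 17² = 578) / 3.1²
  = 14.8842 · 578 / 9.61
  = 895.22
Round up → n = 896 per group.

n = 896 per group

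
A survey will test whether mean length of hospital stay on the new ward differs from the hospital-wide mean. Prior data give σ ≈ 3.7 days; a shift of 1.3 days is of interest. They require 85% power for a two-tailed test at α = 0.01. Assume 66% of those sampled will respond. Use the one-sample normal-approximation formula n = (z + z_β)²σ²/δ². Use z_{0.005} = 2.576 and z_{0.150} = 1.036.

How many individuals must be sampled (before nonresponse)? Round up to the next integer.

n = 161

n = (z_{α/2} + z_β)² · σ² / δ²
  = (2.576 + 1.036)² · 3.7² / 1.3²
  = 13.0465 · 13.69 / 1.69
  = 105.68
Adjust for 66% response: 105.68 / 0.66 = 160.13.
Round up → n = 161.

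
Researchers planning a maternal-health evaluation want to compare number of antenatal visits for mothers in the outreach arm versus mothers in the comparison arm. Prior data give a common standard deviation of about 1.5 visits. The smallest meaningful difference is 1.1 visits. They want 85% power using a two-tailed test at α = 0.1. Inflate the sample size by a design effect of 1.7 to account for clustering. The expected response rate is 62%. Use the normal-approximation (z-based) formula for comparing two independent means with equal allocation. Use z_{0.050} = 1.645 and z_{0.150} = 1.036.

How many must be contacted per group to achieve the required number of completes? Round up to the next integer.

n = 74 per group

n = (z_{α/2} + z_β)² · (σ₁² + σ₂²) / δ²
  = (1.645 + 1.036)² · (2·1.5² = 4.5) / 1.1²
  = 7.1878 · 4.5 / 1.21
  = 26.73
Design effect: 1.7 × 26.73 = 45.44.
Adjust for 62% response: 45.44 / 0.62 = 73.30.
Round up → n = 74 per group.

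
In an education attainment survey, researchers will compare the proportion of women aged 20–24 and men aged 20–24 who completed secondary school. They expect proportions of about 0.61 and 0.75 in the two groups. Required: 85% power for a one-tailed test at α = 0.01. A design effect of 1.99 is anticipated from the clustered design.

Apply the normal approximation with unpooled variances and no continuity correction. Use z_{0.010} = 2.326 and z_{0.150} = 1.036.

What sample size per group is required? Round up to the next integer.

n = (z_α + z_β)² · [p₁(1−p₁) + p₂(1−p₂)] / (p₁ − p₂)²
  = (2.326 + 1.036)² · (0.61·0.39 + 0.75·0.25) / (-0.14)²
  = (3.362)² · (0.2379 + 0.1875) / 0.0196
  = 11.3030 · 0.4254 / 0.0196
  = 245.32
Design effect: 1.99 × 245.32 = 488.19.
Round up → n = 489 per group.

n = 489 per group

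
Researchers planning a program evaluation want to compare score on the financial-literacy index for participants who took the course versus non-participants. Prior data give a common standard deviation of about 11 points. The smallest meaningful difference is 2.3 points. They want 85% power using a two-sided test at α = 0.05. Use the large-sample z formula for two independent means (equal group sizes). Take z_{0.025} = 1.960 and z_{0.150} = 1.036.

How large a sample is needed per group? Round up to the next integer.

n = (z_{α/2} + z_β)² · (σ₁² + σ₂²) / δ²
  = (1.960 + 1.036)² · (2·11² = 242) / 2.3²
  = 8.9760 · 242 / 5.29
  = 410.62
Round up → n = 411 per group.

n = 411 per group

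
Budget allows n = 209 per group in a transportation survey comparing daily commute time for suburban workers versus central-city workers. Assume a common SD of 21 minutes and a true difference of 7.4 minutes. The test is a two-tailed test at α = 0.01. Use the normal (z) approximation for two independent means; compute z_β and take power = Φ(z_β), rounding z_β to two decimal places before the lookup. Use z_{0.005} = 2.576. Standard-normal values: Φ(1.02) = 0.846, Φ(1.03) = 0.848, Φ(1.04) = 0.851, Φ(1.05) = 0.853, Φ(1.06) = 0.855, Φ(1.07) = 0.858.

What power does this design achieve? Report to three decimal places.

Power ≈ 0.848

z_β = δ·√(n/(σ₁²+σ₂²)) − z_{α/2}
    = 7.4 · √(209/882) − 2.576
    = 7.4 · 0.48679 − 2.576
    = 3.6022 − 2.576 = 1.0262 → 1.03
Power = Φ(1.03) = 0.848.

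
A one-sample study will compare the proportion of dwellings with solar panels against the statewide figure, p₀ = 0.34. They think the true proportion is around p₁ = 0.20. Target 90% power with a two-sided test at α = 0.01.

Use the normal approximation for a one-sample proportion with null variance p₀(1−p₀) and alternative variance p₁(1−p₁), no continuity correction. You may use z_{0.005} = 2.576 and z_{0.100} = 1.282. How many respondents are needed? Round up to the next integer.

n = [z_{α/2}·√(p₀q₀) + z_β·√(p₁q₁)]² / (p₁ − p₀)²
  = [2.576·√(0.34·0.66) + 1.282·√(0.20·0.80)]² / (-0.14)²
  = [2.576·0.4737 + 1.282·0.4000]² / 0.0196
  = [1.7331]² / 0.0196
  = 153.24
Round up → n = 154.

n = 154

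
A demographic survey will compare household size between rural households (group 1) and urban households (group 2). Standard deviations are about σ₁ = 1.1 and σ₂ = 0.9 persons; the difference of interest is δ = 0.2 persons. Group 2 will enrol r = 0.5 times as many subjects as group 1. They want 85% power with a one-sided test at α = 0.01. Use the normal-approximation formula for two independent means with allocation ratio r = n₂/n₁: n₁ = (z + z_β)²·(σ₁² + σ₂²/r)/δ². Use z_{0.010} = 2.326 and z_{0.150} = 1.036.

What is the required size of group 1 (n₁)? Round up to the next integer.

n₁ = 800

n₁ = (z_α + z_β)² · (σ₁² + σ₂²/r) / δ²
   = (2.326 + 1.036)² · (1.1² + 0.9²/0.5) / 0.2²
   = 11.3030 · (1.21 + 1.62) / 0.04
   = 11.3030 · 2.83 / 0.04
   = 799.69
Round up → n₁ = 800; n₂ = r·n₁ = 0.5 × 800 = 400.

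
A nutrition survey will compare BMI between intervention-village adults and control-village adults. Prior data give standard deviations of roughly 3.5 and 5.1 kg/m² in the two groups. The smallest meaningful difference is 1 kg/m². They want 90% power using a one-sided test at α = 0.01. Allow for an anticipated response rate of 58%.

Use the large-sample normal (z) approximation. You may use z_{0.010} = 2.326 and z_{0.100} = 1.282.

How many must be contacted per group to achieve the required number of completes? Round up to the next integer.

n = 859 per group

n = (z_α + z_β)² · (σ₁² + σ₂²) / δ²
  = (2.326 + 1.282)² · (3.5² + 5.1² = 38.26) / 1²
  = 13.0177 · 38.26 / 1
  = 498.06
Adjust for 58% response: 498.06 / 0.58 = 858.72.
Round up → n = 859 per group.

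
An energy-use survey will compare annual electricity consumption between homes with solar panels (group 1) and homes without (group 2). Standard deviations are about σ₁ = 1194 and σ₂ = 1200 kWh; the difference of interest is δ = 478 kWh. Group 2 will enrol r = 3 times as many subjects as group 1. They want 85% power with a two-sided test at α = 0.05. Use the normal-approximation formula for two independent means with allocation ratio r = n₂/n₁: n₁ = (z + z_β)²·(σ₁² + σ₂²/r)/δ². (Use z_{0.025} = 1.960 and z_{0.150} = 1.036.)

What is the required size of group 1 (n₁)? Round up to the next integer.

n₁ = (z_{α/2} + z_β)² · (σ₁² + σ₂²/r) / δ²
   = (1.960 + 1.036)² · (1194² + 1200²/3) / 478²
   = 8.9760 · (1425636 + 480000) / 228484
   = 8.9760 · 1905636 / 228484
   = 74.86
Round up → n₁ = 75; n₂ = r·n₁ = 3 × 75 = 225.

n₁ = 75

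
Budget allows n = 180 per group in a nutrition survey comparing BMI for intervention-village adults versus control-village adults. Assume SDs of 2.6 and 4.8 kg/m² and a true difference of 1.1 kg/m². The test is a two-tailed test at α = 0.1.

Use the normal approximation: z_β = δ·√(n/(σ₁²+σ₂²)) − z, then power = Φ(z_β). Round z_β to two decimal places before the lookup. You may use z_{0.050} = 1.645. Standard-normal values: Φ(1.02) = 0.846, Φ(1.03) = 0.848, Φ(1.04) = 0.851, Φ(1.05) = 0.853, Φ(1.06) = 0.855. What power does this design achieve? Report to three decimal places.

z_β = δ·√(n/(σ₁²+σ₂²)) − z_{α/2}
    = 1.1 · √(180/29.8) − 1.645
    = 1.1 · 2.45770 − 1.645
    = 2.7035 − 1.645 = 1.0585 → 1.06
Power = Φ(1.06) = 0.855.

Power ≈ 0.855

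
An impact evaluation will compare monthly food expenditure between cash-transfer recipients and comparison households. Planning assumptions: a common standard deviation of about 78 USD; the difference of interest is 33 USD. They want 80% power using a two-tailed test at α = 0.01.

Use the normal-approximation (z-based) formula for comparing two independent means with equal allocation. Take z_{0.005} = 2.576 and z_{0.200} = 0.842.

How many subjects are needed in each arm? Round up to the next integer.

n = (z_{α/2} + z_β)² · (σ₁² + σ₂²) / δ²
  = (2.576 + 0.842)² · (2·78² = 12168) / 33²
  = 11.6827 · 12168 / 1089
  = 130.54
Round up → n = 131 per group.

n = 131 per group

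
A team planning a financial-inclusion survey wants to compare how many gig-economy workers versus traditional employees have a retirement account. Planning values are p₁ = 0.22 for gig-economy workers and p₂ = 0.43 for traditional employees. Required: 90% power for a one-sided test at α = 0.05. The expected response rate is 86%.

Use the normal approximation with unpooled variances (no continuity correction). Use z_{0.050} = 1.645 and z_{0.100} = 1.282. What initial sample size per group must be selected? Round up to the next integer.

n = (z_α + z_β)² · [p₁(1−p₁) + p₂(1−p₂)] / (p₁ − p₂)²
  = (1.645 + 1.282)² · (0.22·0.78 + 0.43·0.57) / (-0.21)²
  = (2.927)² · (0.1716 + 0.2451) / 0.0441
  = 8.5673 · 0.4167 / 0.0441
  = 80.95
Adjust for 86% response: 80.95 / 0.86 = 94.13.
Round up → n = 95 per group.

n = 95 per group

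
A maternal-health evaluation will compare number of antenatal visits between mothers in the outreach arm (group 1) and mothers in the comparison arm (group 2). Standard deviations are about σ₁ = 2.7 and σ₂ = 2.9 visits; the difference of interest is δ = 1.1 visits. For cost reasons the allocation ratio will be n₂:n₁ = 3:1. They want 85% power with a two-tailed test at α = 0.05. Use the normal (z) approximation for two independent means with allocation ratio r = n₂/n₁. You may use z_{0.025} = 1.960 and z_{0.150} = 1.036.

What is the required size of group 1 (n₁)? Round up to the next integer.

n₁ = 75

n₁ = (z_{α/2} + z_β)² · (σ₁² + σ₂²/r) / δ²
   = (1.960 + 1.036)² · (2.7² + 2.9²/3) / 1.1²
   = 8.9760 · (7.29 + 2.8033) / 1.21
   = 8.9760 · 10.0933 / 1.21
   = 74.87
Round up → n₁ = 75; n₂ = r·n₁ = 3 × 75 = 225.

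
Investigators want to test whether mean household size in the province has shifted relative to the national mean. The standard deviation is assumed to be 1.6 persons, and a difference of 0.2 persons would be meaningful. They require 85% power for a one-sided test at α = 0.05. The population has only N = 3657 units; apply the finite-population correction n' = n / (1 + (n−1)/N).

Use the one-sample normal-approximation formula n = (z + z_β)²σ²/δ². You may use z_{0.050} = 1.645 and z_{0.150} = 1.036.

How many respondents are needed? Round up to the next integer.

n = (z_α + z_β)² · σ² / δ²
  = (1.645 + 1.036)² · 1.6² / 0.2²
  = 7.1878 · 2.56 / 0.04
  = 460.02
Finite-population correction (N = 3657): 460.02 / (1 + (460.02 − 1)/3657) = 408.72.
Round up → n = 409.

n = 409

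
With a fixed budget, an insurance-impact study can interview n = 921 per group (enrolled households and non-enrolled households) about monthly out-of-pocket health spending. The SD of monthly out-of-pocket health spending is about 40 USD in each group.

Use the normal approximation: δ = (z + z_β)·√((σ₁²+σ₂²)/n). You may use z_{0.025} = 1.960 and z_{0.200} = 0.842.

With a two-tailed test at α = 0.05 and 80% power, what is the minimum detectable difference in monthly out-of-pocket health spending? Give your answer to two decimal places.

δ = (z_{α/2} + z_β) · √((σ₁²+σ₂²)/n)
  = (1.960 + 0.842) · √(3200/921)
  = 2.802 · √3.4745
  = 2.802 · 1.8640
  = 5.2229

Minimum detectable difference ≈ 5.22 USD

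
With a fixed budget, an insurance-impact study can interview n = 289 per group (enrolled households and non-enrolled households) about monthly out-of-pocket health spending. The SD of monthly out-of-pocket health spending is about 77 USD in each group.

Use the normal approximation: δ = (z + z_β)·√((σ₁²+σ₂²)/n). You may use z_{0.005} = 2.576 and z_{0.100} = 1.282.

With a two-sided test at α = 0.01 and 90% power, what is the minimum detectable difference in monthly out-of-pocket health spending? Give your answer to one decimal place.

Minimum detectable difference ≈ 24.7 USD

δ = (z_{α/2} + z_β) · √((σ₁²+σ₂²)/n)
  = (2.576 + 1.282) · √(11858/289)
  = 3.858 · √41.0311
  = 3.858 · 6.4056
  = 24.7126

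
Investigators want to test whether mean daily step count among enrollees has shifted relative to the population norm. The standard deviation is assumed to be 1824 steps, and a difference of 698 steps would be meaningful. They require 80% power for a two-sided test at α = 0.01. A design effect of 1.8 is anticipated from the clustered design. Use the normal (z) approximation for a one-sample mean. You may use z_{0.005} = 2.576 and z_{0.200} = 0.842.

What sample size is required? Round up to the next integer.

n = (z_{α/2} + z_β)² · σ² / δ²
  = (2.576 + 0.842)² · 1824² / 698²
  = 11.6827 · 3326976 / 487204
  = 79.78
Design effect: 1.8 × 79.78 = 143.60.
Round up → n = 144.

n = 144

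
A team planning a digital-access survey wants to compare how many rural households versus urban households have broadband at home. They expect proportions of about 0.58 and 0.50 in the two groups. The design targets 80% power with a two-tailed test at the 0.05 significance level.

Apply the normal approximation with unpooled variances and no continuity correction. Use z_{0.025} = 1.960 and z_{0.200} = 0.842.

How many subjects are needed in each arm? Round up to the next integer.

n = (z_{α/2} + z_β)² · [p₁(1−p₁) + p₂(1−p₂)] / (p₁ − p₂)²
  = (1.960 + 0.842)² · (0.58·0.42 + 0.50·0.50) / (0.08)²
  = (2.802)² · (0.2436 + 0.2500) / 0.0064
  = 7.8512 · 0.4936 / 0.0064
  = 605.52
Round up → n = 606 per group.

n = 606 per group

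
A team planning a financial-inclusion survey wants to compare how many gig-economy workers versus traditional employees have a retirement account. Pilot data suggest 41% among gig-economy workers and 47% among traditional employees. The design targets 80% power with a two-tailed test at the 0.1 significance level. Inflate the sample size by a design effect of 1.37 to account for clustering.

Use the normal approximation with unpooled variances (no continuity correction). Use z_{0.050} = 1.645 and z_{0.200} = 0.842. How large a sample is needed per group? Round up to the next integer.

n = 1156 per group

n = (z_{α/2} + z_β)² · [p₁(1−p₁) + p₂(1−p₂)] / (p₁ − p₂)²
  = (1.645 + 0.842)² · (0.41·0.59 + 0.47·0.53) / (-0.06)²
  = (2.487)² · (0.2419 + 0.2491) / 0.0036
  = 6.1852 · 0.4910 / 0.0036
  = 843.59
Design effect: 1.37 × 843.59 = 1155.72.
Round up → n = 1156 per group.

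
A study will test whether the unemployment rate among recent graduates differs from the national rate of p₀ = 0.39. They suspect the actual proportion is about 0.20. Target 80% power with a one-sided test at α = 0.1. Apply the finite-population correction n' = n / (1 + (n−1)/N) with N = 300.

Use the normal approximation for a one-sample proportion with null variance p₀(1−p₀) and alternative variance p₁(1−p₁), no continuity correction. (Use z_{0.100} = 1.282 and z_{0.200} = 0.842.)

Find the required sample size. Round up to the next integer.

n = 24

n = [z_α·√(p₀q₀) + z_β·√(p₁q₁)]² / (p₁ − p₀)²
  = [1.282·√(0.39·0.61) + 0.842·√(0.20·0.80)]² / (-0.19)²
  = [1.282·0.4877 + 0.842·0.4000]² / 0.0361
  = [0.9621]² / 0.0361
  = 25.64
Finite-population correction (N = 300): 25.64 / (1 + (25.64 − 1)/300) = 23.69.
Round up → n = 24.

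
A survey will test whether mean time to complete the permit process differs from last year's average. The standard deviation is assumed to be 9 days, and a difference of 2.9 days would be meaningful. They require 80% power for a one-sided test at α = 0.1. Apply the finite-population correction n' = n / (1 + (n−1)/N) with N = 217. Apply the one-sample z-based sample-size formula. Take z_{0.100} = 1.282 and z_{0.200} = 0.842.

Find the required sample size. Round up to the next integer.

n = (z_α + z_β)² · σ² / δ²
  = (1.282 + 0.842)² · 9² / 2.9²
  = 4.5114 · 81 / 8.41
  = 43.45
Finite-population correction (N = 217): 43.45 / (1 + (43.45 − 1)/217) = 36.34.
Round up → n = 37.

n = 37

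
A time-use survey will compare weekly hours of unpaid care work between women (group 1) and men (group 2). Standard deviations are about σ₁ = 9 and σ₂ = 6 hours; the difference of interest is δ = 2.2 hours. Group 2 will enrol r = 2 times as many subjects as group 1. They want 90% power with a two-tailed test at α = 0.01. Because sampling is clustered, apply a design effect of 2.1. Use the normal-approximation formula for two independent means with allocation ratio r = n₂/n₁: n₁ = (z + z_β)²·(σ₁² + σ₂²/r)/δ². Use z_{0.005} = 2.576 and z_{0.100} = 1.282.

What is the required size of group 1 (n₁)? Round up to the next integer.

n₁ = (z_{α/2} + z_β)² · (σ₁² + σ₂²/r) / δ²
   = (2.576 + 1.282)² · (9² + 6²/2) / 2.2²
   = 14.8842 · (81 + 18) / 4.84
   = 14.8842 · 99 / 4.84
   = 304.45
Design effect: 2.1 × 304.45 = 639.34.
Round up → n₁ = 640; n₂ = r·n₁ = 2 × 640 = 1280.

n₁ = 640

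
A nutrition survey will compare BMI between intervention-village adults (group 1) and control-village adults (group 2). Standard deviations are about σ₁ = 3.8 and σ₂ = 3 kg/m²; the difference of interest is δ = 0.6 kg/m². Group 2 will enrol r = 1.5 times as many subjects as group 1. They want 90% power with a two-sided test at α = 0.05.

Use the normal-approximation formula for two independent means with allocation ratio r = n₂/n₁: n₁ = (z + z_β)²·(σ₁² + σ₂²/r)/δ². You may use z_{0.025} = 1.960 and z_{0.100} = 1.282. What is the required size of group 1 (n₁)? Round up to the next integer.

n₁ = (z_{α/2} + z_β)² · (σ₁² + σ₂²/r) / δ²
   = (1.960 + 1.282)² · (3.8² + 3²/1.5) / 0.6²
   = 10.5106 · (14.44 + 6) / 0.36
   = 10.5106 · 20.44 / 0.36
   = 596.77
Round up → n₁ = 597; n₂ = r·n₁ = 1.5 × 597 = 896.

n₁ = 597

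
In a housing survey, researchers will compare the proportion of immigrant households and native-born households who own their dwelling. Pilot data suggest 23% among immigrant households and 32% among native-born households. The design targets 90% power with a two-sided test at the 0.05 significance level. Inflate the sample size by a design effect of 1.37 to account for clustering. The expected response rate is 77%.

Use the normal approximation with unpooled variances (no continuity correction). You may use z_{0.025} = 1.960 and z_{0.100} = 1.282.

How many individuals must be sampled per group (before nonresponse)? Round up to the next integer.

n = (z_{α/2} + z_β)² · [p₁(1−p₁) + p₂(1−p₂)] / (p₁ − p₂)²
  = (1.960 + 1.282)² · (0.23·0.77 + 0.32·0.68) / (-0.09)²
  = (3.242)² · (0.1771 + 0.2176) / 0.0081
  = 10.5106 · 0.3947 / 0.0081
  = 512.16
Design effect: 1.37 × 512.16 = 701.66.
Adjust for 77% response: 701.66 / 0.77 = 911.25.
Round up → n = 912 per group.

n = 912 per group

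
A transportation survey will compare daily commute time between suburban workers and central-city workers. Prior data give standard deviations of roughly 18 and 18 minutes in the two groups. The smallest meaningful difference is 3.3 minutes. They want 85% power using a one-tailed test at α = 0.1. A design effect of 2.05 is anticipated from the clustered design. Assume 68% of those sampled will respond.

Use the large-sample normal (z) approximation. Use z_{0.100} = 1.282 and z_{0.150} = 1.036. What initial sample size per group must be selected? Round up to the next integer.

n = 964 per group

n = (z_α + z_β)² · (σ₁² + σ₂²) / δ²
  = (1.282 + 1.036)² · (18² + 18² = 648) / 3.3²
  = 5.3731 · 648 / 10.89
  = 319.72
Design effect: 2.05 × 319.72 = 655.43.
Adjust for 68% response: 655.43 / 0.68 = 963.87.
Round up → n = 964 per group.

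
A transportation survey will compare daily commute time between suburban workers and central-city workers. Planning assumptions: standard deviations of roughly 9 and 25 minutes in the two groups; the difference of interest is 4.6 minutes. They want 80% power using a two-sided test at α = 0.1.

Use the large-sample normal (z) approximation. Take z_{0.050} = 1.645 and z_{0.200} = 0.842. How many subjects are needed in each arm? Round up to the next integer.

n = (z_{α/2} + z_β)² · (σ₁² + σ₂²) / δ²
  = (1.645 + 0.842)² · (9² + 25² = 706) / 4.6²
  = 6.1852 · 706 / 21.16
  = 206.37
Round up → n = 207 per group.

n = 207 per group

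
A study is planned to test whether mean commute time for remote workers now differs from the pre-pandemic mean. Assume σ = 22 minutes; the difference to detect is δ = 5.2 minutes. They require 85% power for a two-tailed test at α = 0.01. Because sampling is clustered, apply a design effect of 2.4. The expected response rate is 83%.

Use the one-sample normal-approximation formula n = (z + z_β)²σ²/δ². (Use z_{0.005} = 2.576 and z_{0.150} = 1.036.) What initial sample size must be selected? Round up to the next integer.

n = (z_{α/2} + z_β)² · σ² / δ²
  = (2.576 + 1.036)² · 22² / 5.2²
  = 13.0465 · 484 / 27.04
  = 233.53
Design effect: 2.4 × 233.53 = 560.46.
Adjust for 83% response: 560.46 / 0.83 = 675.25.
Round up → n = 676.

n = 676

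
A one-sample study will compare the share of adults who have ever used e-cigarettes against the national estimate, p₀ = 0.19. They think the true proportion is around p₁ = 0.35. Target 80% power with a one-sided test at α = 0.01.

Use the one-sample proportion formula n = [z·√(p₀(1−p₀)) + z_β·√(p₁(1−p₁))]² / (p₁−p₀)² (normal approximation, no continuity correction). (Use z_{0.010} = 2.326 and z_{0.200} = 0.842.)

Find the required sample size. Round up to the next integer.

n = 68

n = [z_α·√(p₀q₀) + z_β·√(p₁q₁)]² / (p₁ − p₀)²
  = [2.326·√(0.19·0.81) + 0.842·√(0.35·0.65)]² / (0.16)²
  = [2.326·0.3923 + 0.842·0.4770]² / 0.0256
  = [1.3141]² / 0.0256
  = 67.46
Round up → n = 68.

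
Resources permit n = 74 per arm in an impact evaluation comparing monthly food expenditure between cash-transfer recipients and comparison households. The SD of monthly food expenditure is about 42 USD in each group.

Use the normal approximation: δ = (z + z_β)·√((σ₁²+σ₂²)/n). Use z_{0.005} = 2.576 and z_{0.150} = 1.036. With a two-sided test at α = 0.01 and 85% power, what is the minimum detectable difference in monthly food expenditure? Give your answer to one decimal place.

δ = (z_{α/2} + z_β) · √((σ₁²+σ₂²)/n)
  = (2.576 + 1.036) · √(3528/74)
  = 3.612 · √47.6757
  = 3.612 · 6.9048
  = 24.9400

Minimum detectable difference ≈ 24.9 USD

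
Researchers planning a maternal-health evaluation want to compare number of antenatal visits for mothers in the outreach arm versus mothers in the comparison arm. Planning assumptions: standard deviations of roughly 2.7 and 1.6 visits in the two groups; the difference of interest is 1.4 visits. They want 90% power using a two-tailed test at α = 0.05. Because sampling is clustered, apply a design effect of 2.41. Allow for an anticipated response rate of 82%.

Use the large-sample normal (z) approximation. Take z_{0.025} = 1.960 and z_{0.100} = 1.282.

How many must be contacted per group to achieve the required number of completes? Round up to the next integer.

n = (z_{α/2} + z_β)² · (σ₁² + σ₂²) / δ²
  = (1.960 + 1.282)² · (2.7² + 1.6² = 9.85) / 1.4²
  = 10.5106 · 9.85 / 1.96
  = 52.82
Design effect: 2.41 × 52.82 = 127.30.
Adjust for 82% response: 127.30 / 0.82 = 155.24.
Round up → n = 156 per group.

n = 156 per group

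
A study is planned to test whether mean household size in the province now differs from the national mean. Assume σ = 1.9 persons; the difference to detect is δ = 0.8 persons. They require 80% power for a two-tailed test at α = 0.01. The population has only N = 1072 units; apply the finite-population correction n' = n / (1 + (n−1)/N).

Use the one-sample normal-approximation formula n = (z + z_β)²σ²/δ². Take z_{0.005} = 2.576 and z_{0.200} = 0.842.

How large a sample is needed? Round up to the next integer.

n = (z_{α/2} + z_β)² · σ² / δ²
  = (2.576 + 0.842)² · 1.9² / 0.8²
  = 11.6827 · 3.61 / 0.64
  = 65.90
Finite-population correction (N = 1072): 65.90 / (1 + (65.90 − 1)/1072) = 62.14.
Round up → n = 63.

n = 63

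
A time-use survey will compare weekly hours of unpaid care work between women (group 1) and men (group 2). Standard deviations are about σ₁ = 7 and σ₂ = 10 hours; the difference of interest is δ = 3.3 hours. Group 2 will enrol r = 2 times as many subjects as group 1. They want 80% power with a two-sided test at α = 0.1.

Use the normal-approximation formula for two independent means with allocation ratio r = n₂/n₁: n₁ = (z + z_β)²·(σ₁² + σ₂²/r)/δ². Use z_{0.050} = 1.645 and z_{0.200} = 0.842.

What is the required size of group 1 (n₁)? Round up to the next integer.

n₁ = (z_{α/2} + z_β)² · (σ₁² + σ₂²/r) / δ²
   = (1.645 + 0.842)² · (7² + 10²/2) / 3.3²
   = 6.1852 · (49 + 50) / 10.89
   = 6.1852 · 99 / 10.89
   = 56.23
Round up → n₁ = 57; n₂ = r·n₁ = 2 × 57 = 114.

n₁ = 57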